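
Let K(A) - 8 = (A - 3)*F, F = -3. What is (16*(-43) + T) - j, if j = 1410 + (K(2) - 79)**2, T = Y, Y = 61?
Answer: -6661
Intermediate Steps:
T = 61
K(A) = 17 - 3*A (K(A) = 8 + (A - 3)*(-3) = 8 + (-3 + A)*(-3) = 8 + (9 - 3*A) = 17 - 3*A)
j = 6034 (j = 1410 + ((17 - 3*2) - 79)**2 = 1410 + ((17 - 6) - 79)**2 = 1410 + (11 - 79)**2 = 1410 + (-68)**2 = 1410 + 4624 = 6034)
(16*(-43) + T) - j = (16*(-43) + 61) - 1*6034 = (-688 + 61) - 6034 = -627 - 6034 = -6661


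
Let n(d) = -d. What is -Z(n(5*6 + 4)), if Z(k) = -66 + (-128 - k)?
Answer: 160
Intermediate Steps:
Z(k) = -194 - k
-Z(n(5*6 + 4)) = -(-194 - (-1)*(5*6 + 4)) = -(-194 - (-1)*(30 + 4)) = -(-194 - (-1)*34) = -(-194 - 1*(-34)) = -(-194 + 34) = -1*(-160) = 160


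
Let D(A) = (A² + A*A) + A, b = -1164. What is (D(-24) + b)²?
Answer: 1296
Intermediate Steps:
D(A) = A + 2*A² (D(A) = (A² + A²) + A = 2*A² + A = A + 2*A²)
(D(-24) + b)² = (-24*(1 + 2*(-24)) - 1164)² = (-24*(1 - 48) - 1164)² = (-24*(-47) - 1164)² = (1128 - 1164)² = (-36)² = 1296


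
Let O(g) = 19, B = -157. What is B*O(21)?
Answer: -2983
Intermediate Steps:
B*O(21) = -157*19 = -2983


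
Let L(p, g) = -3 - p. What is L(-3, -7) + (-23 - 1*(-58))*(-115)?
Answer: -4025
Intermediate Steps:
L(-3, -7) + (-23 - 1*(-58))*(-115) = (-3 - 1*(-3)) + (-23 - 1*(-58))*(-115) = (-3 + 3) + (-23 + 58)*(-115) = 0 + 35*(-115) = 0 - 4025 = -4025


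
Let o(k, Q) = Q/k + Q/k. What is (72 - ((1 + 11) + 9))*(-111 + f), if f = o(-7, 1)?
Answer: -39729/7 ≈ -5675.6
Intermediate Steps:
o(k, Q) = 2*Q/k
f = -2/7 (f = 2*1/(-7) = 2*1*(-⅐) = -2/7 ≈ -0.28571)
(72 - ((1 + 11) + 9))*(-111 + f) = (72 - ((1 + 11) + 9))*(-111 - 2/7) = (72 - (12 + 9))*(-779/7) = (72 - 1*21)*(-779/7) = (72 - 21)*(-779/7) = 51*(-779/7) = -39729/7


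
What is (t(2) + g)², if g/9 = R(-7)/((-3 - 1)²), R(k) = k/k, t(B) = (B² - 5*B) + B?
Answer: 3025/256 ≈ 11.816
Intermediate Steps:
t(B) = B² - 4*B
R(k) = 1
g = 9/16 (g = 9*(1/(-3 - 1)²) = 9*(1/(-4)²) = 9*(1/16) = 9/16 ≈ 0.56250)
(t(2) + g)² = (2*(-4 + 2) + 9/16)² = (2*(-2) + 9/16)² = (-4 + 9/16)² = (-55/16)² = 3025/256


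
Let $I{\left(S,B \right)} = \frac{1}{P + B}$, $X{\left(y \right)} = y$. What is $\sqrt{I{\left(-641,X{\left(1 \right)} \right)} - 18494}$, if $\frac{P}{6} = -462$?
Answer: $\frac{575 i \sqrt{429505}}{2771} \approx 135.99 i$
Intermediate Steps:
$P = -2772$ ($P = 6 \left(-462\right) = -2772$)
$I{\left(S,B \right)} = \frac{1}{-2772 + B}$
$\sqrt{I{\left(-641,X{\left(1 \right)} \right)} - 18494} = \sqrt{\frac{1}{-2772 + 1} - 18494} = \sqrt{\frac{1}{-2771} - 18494} = \sqrt{- \frac{1}{2771} - 18494} = \sqrt{- \frac{51246875}{2771}} = \frac{575 i \sqrt{429505}}{2771}$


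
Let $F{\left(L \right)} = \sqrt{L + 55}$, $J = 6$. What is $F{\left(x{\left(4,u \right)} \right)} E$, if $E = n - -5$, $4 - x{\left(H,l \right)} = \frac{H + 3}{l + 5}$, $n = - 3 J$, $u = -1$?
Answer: $- \frac{13 \sqrt{229}}{2} \approx -98.363$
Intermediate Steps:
$n = -18$ ($n = \left(-3\right) 6 = -18$)
$x{\left(H,l \right)} = 4 - \frac{3 + H}{5 + l}$ ($x{\left(H,l \right)} = 4 - \frac{H + 3}{l + 5} = 4 - \frac{3 + H}{5 + l}$)
$E = -13$ ($E = -18 - -5 = -18 + 5 = -13$)
$F{\left(L \right)} = \sqrt{55 + L}$
$F{\left(x{\left(4,u \right)} \right)} E = \sqrt{55 + \frac{17 - 4 + 4 \left(-1\right)}{5 - 1}} \left(-13\right) = \sqrt{55 + \frac{17 - 4 - 4}{4}} \left(-13\right) = \sqrt{55 + \frac{1}{4} \cdot 9} \left(-13\right) = \sqrt{55 + \frac{9}{4}} \left(-13\right) = \sqrt{\frac{229}{4}} \left(-13\right) = \frac{\sqrt{229}}{2} \left(-13\right) = - \frac{13 \sqrt{229}}{2}$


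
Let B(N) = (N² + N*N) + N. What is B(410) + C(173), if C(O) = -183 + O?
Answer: 336600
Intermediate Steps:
B(N) = N + 2*N² (B(N) = (N² + N²) + N = 2*N² + N = N + 2*N²)
B(410) + C(173) = 410*(1 + 2*410) + (-183 + 173) = 410*(1 + 820) - 10 = 410*821 - 10 = 336610 - 10 = 336600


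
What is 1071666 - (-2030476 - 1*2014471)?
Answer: 5116613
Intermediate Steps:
1071666 - (-2030476 - 1*2014471) = 1071666 - (-2030476 - 2014471) = 1071666 - 1*(-4044947) = 1071666 + 4044947 = 5116613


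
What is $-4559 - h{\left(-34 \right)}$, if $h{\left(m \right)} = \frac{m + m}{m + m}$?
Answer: $-4560$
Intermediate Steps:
$h{\left(m \right)} = 1$ ($h{\left(m \right)} = \frac{2 m}{2 m} = 2 m \frac{1}{2 m} = 1$)
$-4559 - h{\left(-34 \right)} = -4559 - 1 = -4560$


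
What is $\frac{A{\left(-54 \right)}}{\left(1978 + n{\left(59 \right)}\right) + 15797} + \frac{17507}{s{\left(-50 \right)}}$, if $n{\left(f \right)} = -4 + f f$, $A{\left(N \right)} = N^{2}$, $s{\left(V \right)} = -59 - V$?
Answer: $- \frac{31002710}{15939} \approx -1945.1$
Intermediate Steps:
$n{\left(f \right)} = -4 + f^{2}$
$\frac{A{\left(-54 \right)}}{\left(1978 + n{\left(59 \right)}\right) + 15797} + \frac{17507}{s{\left(-50 \right)}} = \frac{\left(-54\right)^{2}}{\left(1978 - \left(4 - 59^{2}\right)\right) + 15797} + \frac{17507}{-59 - -50} = \frac{2916}{\left(1978 + \left(-4 + 3481\right)\right) + 15797} + \frac{17507}{-59 + 50} = \frac{2916}{\left(1978 + 3477\right) + 15797} + \frac{17507}{-9} = \frac{2916}{5455 + 15797} + 17507 \left(- \frac{1}{9}\right) = \frac{2916}{21252} - \frac{17507}{9} = 2916 \cdot \frac{1}{21252} - \frac{17507}{9} = \frac{243}{1771} - \frac{17507}{9} = - \frac{31002710}{15939}$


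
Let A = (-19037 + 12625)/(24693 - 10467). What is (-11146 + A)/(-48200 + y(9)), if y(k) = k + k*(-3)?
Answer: 39642352/171487317 ≈ 0.23117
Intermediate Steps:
y(k) = -2*k (y(k) = k - 3*k = -2*k)
A = -3206/7113 (A = -6412/14226 = -6412*1/14226 = -3206/7113 ≈ -0.45072)
(-11146 + A)/(-48200 + y(9)) = (-11146 - 3206/7113)/(-48200 - 2*9) = -79284704/(7113*(-48200 - 18)) = -79284704/7113/(-48218) = -79284704/7113*(-1/48218) = 39642352/171487317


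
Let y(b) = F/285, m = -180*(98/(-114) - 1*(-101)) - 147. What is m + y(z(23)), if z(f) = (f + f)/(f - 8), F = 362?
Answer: -5178733/285 ≈ -18171.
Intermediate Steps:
m = -345273/19 (m = -180*(98*(-1/114) + 101) - 147 = -180*(-49/57 + 101) - 147 = -180*5708/57 - 147 = -342480/19 - 147 = -345273/19 ≈ -18172.)
z(f) = 2*f/(-8 + f) (z(f) = (2*f)/(-8 + f) = 2*f/(-8 + f))
y(b) = 362/285
m + y(z(23)) = -345273/19 + 362/285 = -5178733/285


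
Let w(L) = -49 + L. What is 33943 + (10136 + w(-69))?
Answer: 43961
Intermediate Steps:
33943 + (10136 + w(-69)) = 33943 + (10136 + (-49 - 69)) = 33943 + (10136 - 118) = 33943 + 10018 = 43961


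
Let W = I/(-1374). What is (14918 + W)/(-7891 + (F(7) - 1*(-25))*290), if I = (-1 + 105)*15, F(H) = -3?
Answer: -3415962/346019 ≈ -9.8722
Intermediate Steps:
I = 1560 (I = 104*15 = 1560)
W = -260/229 (W = 1560/(-1374) = 1560*(-1/1374) = -260/229 ≈ -1.1354)
(14918 + W)/(-7891 + (F(7) - 1*(-25))*290) = (14918 - 260/229)/(-7891 + (-3 - 1*(-25))*290) = 3415962/(229*(-7891 + (-3 + 25)*290)) = 3415962/(229*(-7891 + 22*290)) = 3415962/(229*(-7891 + 6380)) = (3415962/229)/(-1511) = (3415962/229)*(-1/1511) = -3415962/346019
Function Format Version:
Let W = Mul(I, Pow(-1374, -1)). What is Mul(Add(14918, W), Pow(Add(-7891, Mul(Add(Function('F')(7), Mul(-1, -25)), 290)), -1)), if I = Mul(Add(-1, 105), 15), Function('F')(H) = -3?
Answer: Rational(-3415962, 346019) ≈ -9.8722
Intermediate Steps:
I = 1560 (I = Mul(104, 15) = 1560)
W = Rational(-260, 229) (W = Mul(1560, Pow(-1374, -1)) = Mul(1560, Rational(-1, 1374)) = Rational(-260, 229) ≈ -1.1354)
Mul(Add(14918, W), Pow(Add(-7891, Mul(Add(Function('F')(7), Mul(-1, -25)), 290)), -1)) = Mul(Add(14918, Rational(-260, 229)), Pow(Add(-7891, Mul(Add(-3, Mul(-1, -25)), 290)), -1)) = Mul(Rational(3415962, 229), Pow(Add(-7891, Mul(Add(-3, 25), 290)), -1)) = Mul(Rational(3415962, 229), Pow(Add(-7891, Mul(22, 290)), -1)) = Mul(Rational(3415962, 229), Pow(Add(-7891, 6380), -1)) = Mul(Rational(3415962, 229), Pow(-1511, -1)) = Mul(Rational(3415962, 229), Rational(-1, 1511)) = Rational(-3415962, 346019)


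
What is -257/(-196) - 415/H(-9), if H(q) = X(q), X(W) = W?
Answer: 83653/1764 ≈ 47.422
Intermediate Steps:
H(q) = q
-257/(-196) - 415/H(-9) = -257/(-196) - 415/(-9) = -257*(-1/196) - 415*(-1/9) = 257/196 + 415/9 = 83653/1764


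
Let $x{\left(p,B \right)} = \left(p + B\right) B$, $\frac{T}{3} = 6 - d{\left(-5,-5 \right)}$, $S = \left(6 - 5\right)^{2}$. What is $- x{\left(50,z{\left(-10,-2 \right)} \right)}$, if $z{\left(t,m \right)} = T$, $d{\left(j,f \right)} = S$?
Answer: $-975$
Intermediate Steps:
$S = 1$ ($S = 1^{2} = 1$)
$d{\left(j,f \right)} = 1$
$T = 15$ ($T = 3 \left(6 - 1\right) = 3 \cdot 5 = 15$)
$z{\left(t,m \right)} = 15$
$x{\left(p,B \right)} = B \left(B + p\right)$ ($x{\left(p,B \right)} = \left(B + p\right) B = B \left(B + p\right)$)
$- x{\left(50,z{\left(-10,-2 \right)} \right)} = - 15 \left(15 + 50\right) = - 15 \cdot 65 = \left(-1\right) 975 = -975$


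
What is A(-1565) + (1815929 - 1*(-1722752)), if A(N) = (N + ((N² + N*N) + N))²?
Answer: 23964161441081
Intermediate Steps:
A(N) = (2*N + 2*N²)² (A(N) = (N + ((N² + N²) + N))² = (N + (2*N² + N))² = (N + (N + 2*N²))² = (2*N + 2*N²)²)
A(-1565) + (1815929 - 1*(-1722752)) = 4*(-1565)²*(1 - 1565)² + (1815929 - 1*(-1722752)) = 4*2449225*(-1564)² + (1815929 + 1722752) = 4*2449225*2446096 + 3538681 = 23964157902400 + 3538681 = 23964161441081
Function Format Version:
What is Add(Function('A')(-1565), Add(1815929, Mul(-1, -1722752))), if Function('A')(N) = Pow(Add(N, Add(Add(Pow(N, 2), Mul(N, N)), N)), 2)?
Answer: 23964161441081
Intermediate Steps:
Function('A')(N) = Pow(Add(Mul(2, N), Mul(2, Pow(N, 2))), 2) (Function('A')(N) = Pow(Add(N, Add(Add(Pow(N, 2), Pow(N, 2)), N)), 2) = Pow(Add(N, Add(Mul(2, Pow(N, 2)), N)), 2) = Pow(Add(N, Add(N, Mul(2, Pow(N, 2)))), 2) = Pow(Add(Mul(2, N), Mul(2, Pow(N, 2))), 2))
Add(Function('A')(-1565), Add(1815929, Mul(-1, -1722752))) = Add(Mul(4, Pow(-1565, 2), Pow(Add(1, -1565), 2)), Add(1815929, Mul(-1, -1722752))) = Add(Mul(4, 2449225, Pow(-1564, 2)), Add(1815929, 1722752)) = Add(Mul(4, 2449225, 2446096), 3538681) = Add(23964157902400, 3538681) = 23964161441081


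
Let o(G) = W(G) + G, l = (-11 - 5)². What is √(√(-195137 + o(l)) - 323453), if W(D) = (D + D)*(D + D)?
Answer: √(-323453 + √67263) ≈ 568.5*I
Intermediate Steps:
l = 256 (l = (-16)² = 256)
W(D) = 4*D² (W(D) = (2*D)*(2*D) = 4*D²)
o(G) = G + 4*G² (o(G) = 4*G² + G = G + 4*G²)
√(√(-195137 + o(l)) - 323453) = √(√(-195137 + 256*(1 + 4*256)) - 323453) = √(√(-195137 + 256*(1 + 1024)) - 323453) = √(√(-195137 + 256*1025) - 323453) = √(√(-195137 + 262400) - 323453) = √(√67263 - 323453) = √(-323453 + √67263)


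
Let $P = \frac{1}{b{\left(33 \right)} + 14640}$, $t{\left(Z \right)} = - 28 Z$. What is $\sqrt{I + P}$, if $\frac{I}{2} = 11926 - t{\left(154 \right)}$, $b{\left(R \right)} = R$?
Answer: $\frac{\sqrt{6991983080877}}{14673} \approx 180.21$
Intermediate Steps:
$I = 32476$ ($I = 2 \left(11926 - \left(-28\right) 154\right) = 2 \left(11926 - -4312\right) = 2 \left(11926 + 4312\right) = 2 \cdot 16238 = 32476$)
$P = \frac{1}{14673}$ ($P = \frac{1}{33 + 14640} = \frac{1}{14673} \approx 6.8152 \cdot 10^{-5}$)
$\sqrt{I + P} = \sqrt{32476 + \frac{1}{14673}} = \sqrt{\frac{476520349}{14673}} = \frac{\sqrt{6991983080877}}{14673}$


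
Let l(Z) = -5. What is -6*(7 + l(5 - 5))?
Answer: -12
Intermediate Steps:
-6*(7 + l(5 - 5)) = -6*(7 - 5) = -6*2 = -12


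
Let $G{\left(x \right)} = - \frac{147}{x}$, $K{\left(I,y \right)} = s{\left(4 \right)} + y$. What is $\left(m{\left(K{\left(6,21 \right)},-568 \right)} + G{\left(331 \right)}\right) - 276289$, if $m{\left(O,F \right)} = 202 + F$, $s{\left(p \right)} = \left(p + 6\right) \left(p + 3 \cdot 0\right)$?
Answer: $- \frac{91572952}{331} \approx -2.7666 \cdot 10^{5}$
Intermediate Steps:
$s{\left(p \right)} = p \left(6 + p\right)$ ($s{\left(p \right)} = \left(6 + p\right) \left(p + 0\right) = \left(6 + p\right) p = p \left(6 + p\right)$)
$K{\left(I,y \right)} = 40 + y$ ($K{\left(I,y \right)} = 4 \left(6 + 4\right) + y = 4 \cdot 10 + y = 40 + y$)
$\left(m{\left(K{\left(6,21 \right)},-568 \right)} + G{\left(331 \right)}\right) - 276289 = \left(\left(202 - 568\right) - \frac{147}{331}\right) - 276289 = \left(-366 - \frac{147}{331}\right) - 276289 = - \frac{121293}{331} - 276289 = - \frac{91572952}{331}$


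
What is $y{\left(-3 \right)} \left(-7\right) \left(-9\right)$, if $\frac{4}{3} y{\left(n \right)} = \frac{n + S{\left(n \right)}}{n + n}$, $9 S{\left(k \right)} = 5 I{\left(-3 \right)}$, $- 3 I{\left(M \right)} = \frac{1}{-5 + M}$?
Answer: $\frac{4501}{192} \approx 23.443$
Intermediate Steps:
$I{\left(M \right)} = - \frac{1}{3 \left(-5 + M\right)}$
$S{\left(k \right)} = \frac{5}{216}$ ($S{\left(k \right)} = \frac{5 \left(- \frac{1}{-15 + 3 \left(-3\right)}\right)}{9} = \frac{5 \left(- \frac{1}{-15 - 9}\right)}{9} = \frac{5 \left(- \frac{1}{-24}\right)}{9} = \frac{5 \left(\left(-1\right) \left(- \frac{1}{24}\right)\right)}{9} = \frac{5 \cdot \frac{1}{24}}{9} = \frac{1}{9} \cdot \frac{5}{24} = \frac{5}{216}$)
$y{\left(n \right)} = \frac{3 \left(\frac{5}{216} + n\right)}{8 n}$ ($y{\left(n \right)} = \frac{3 \frac{n + \frac{5}{216}}{n + n}}{4} = \frac{3 \frac{\frac{5}{216} + n}{2 n}}{4} = \frac{3 \left(\frac{5}{216} + n\right)}{8 n}$)
$y{\left(-3 \right)} \left(-7\right) \left(-9\right) = \frac{5 + 216 \left(-3\right)}{576 \left(-3\right)} \left(-7\right) \left(-9\right) = \frac{1}{576} \left(- \frac{1}{3}\right) \left(5 - 648\right) \left(-7\right) \left(-9\right) = \frac{1}{576} \left(- \frac{1}{3}\right) \left(-643\right) \left(-7\right) \left(-9\right) = \frac{643}{1728} \left(-7\right) \left(-9\right) = \left(- \frac{4501}{1728}\right) \left(-9\right) = \frac{4501}{192}$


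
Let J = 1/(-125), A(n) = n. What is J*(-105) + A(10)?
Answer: 271/25 ≈ 10.840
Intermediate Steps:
J = -1/125 ≈ -0.0080000
J*(-105) + A(10) = -1/125*(-105) + 10 = 21/25 + 10 = 271/25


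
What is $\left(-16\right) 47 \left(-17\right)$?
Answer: $12784$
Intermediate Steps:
$\left(-16\right) 47 \left(-17\right) = \left(-752\right) \left(-17\right) = 12784$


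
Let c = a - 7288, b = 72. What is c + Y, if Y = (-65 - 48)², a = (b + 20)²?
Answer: 13945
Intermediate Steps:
a = 8464 (a = (72 + 20)² = 92² = 8464)
c = 1176 (c = 8464 - 7288 = 1176)
Y = 12769 (Y = (-113)² = 12769)
c + Y = 1176 + 12769 = 13945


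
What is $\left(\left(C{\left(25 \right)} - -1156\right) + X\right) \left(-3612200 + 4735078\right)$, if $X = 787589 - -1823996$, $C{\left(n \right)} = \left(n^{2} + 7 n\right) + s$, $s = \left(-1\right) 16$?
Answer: $2934669724950$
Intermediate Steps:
$s = -16$
$C{\left(n \right)} = -16 + n^{2} + 7 n$ ($C{\left(n \right)} = \left(n^{2} + 7 n\right) - 16 = -16 + n^{2} + 7 n$)
$X = 2611585$ ($X = 787589 + 1823996 = 2611585$)
$\left(\left(C{\left(25 \right)} - -1156\right) + X\right) \left(-3612200 + 4735078\right) = \left(\left(\left(-16 + 25^{2} + 7 \cdot 25\right) - -1156\right) + 2611585\right) \left(-3612200 + 4735078\right) = \left(\left(\left(-16 + 625 + 175\right) + 1156\right) + 2611585\right) 1122878 = \left(\left(784 + 1156\right) + 2611585\right) 1122878 = \left(1940 + 2611585\right) 1122878 = 2613525 \cdot 1122878 = 2934669724950$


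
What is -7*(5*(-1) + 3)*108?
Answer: 1512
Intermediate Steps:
-7*(5*(-1) + 3)*108 = -7*(-5 + 3)*108 = -7*(-2)*108 = 14*108 = 1512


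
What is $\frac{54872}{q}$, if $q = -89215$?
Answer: $- \frac{54872}{89215} \approx -0.61505$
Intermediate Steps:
$\frac{54872}{q} = \frac{54872}{-89215} = 54872 \left(- \frac{1}{89215}\right) = - \frac{54872}{89215}$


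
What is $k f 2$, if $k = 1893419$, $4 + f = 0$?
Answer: $-15147352$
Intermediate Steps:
$f = -4$ ($f = -4 + 0 = -4$)
$k f 2 = 1893419 \left(\left(-4\right) 2\right) = 1893419 \left(-8\right) = -15147352$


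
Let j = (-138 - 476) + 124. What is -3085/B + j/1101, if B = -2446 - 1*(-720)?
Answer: 2550845/1900326 ≈ 1.3423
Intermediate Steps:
B = -1726 (B = -2446 + 720 = -1726)
j = -490 (j = -614 + 124 = -490)
-3085/B + j/1101 = -3085/(-1726) - 490/1101 = -3085*(-1/1726) - 490*1/1101 = 3085/1726 - 490/1101 = 2550845/1900326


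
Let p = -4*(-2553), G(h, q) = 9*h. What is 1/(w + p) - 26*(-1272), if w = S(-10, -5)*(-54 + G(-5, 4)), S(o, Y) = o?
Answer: 370472545/11202 ≈ 33072.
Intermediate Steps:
p = 10212
w = 990 (w = -10*(-54 + 9*(-5)) = -10*(-54 - 45) = -10*(-99) = 990)
1/(w + p) - 26*(-1272) = 1/(990 + 10212) - 26*(-1272) = 1/11202 + 33072 = 370472545/11202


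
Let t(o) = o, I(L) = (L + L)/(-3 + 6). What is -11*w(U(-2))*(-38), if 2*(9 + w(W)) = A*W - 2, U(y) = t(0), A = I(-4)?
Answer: -4180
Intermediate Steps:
I(L) = 2*L/3 (I(L) = (2*L)/3 = (2*L)*(⅓) = 2*L/3)
A = -8/3 (A = (⅔)*(-4) = -8/3 ≈ -2.6667)
U(y) = 0
w(W) = -10 - 4*W/3 (w(W) = -9 + (-8*W/3 - 2)/2 = -9 + (-2 - 8*W/3)/2 = -9 + (-1 - 4*W/3) = -10 - 4*W/3)
-11*w(U(-2))*(-38) = -11*(-10 - 4/3*0)*(-38) = -11*(-10 + 0)*(-38) = -11*(-10)*(-38) = 110*(-38) = -4180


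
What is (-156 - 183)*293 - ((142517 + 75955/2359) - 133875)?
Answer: -254774826/2359 ≈ -1.0800e+5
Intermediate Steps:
(-156 - 183)*293 - ((142517 + 75955/2359) - 133875) = -339*293 - ((142517 + 75955*(1/2359)) - 133875) = -99327 - ((142517 + 75955/2359) - 133875) = -99327 - (336273558/2359 - 133875) = -99327 - 1*20462433/2359 = -99327 - 20462433/2359 = -254774826/2359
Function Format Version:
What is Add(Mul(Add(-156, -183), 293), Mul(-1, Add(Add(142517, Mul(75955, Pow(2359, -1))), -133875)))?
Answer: Rational(-254774826, 2359) ≈ -1.0800e+5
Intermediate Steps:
Add(Mul(Add(-156, -183), 293), Mul(-1, Add(Add(142517, Mul(75955, Pow(2359, -1))), -133875))) = Add(Mul(-339, 293), Mul(-1, Add(Add(142517, Mul(75955, Rational(1, 2359))), -133875))) = Add(-99327, Mul(-1, Add(Add(142517, Rational(75955, 2359)), -133875))) = Add(-99327, Mul(-1, Add(Rational(336273558, 2359), -133875))) = Add(-99327, Mul(-1, Rational(20462433, 2359))) = Add(-99327, Rational(-20462433, 2359)) = Rational(-254774826, 2359)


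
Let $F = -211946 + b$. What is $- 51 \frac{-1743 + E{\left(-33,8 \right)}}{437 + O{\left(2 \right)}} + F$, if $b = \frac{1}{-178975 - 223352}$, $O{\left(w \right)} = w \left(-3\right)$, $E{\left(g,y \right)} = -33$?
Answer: $- \frac{36715617715481}{173402937} \approx -2.1174 \cdot 10^{5}$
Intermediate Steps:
$O{\left(w \right)} = - 3 w$
$b = - \frac{1}{402327}$ ($b = \frac{1}{-402327} = - \frac{1}{402327} \approx -2.4855 \cdot 10^{-6}$)
$F = - \frac{85271598343}{402327}$ ($F = -211946 - \frac{1}{402327} = - \frac{85271598343}{402327} \approx -2.1195 \cdot 10^{5}$)
$- 51 \frac{-1743 + E{\left(-33,8 \right)}}{437 + O{\left(2 \right)}} + F = - 51 \frac{-1743 - 33}{437 - 6} - \frac{85271598343}{402327} = - 51 \left(- \frac{1776}{437 - 6}\right) - \frac{85271598343}{402327} = - 51 \left(- \frac{1776}{431}\right) - \frac{85271598343}{402327} = - 51 \left(\left(-1776\right) \frac{1}{431}\right) - \frac{85271598343}{402327} = \left(-51\right) \left(- \frac{1776}{431}\right) - \frac{85271598343}{402327} = \frac{90576}{431} - \frac{85271598343}{402327} = - \frac{36715617715481}{173402937}$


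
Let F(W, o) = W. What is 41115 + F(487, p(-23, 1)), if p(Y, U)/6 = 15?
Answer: 41602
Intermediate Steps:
p(Y, U) = 90 (p(Y, U) = 6*15 = 90)
41115 + F(487, p(-23, 1)) = 41115 + 487 = 41602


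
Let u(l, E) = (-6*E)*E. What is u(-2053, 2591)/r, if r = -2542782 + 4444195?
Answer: -40279686/1901413 ≈ -21.184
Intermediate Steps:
r = 1901413
u(l, E) = -6*E**2
u(-2053, 2591)/r = -6*2591**2/1901413 = -6*6713281*(1/1901413) = -40279686*1/1901413 = -40279686/1901413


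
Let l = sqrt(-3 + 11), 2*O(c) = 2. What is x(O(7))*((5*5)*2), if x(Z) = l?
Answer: 100*sqrt(2) ≈ 141.42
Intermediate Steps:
O(c) = 1 (O(c) = (1/2)*2 = 1)
l = 2*sqrt(2) (l = sqrt(8) = 2*sqrt(2) ≈ 2.8284)
x(Z) = 2*sqrt(2)
x(O(7))*((5*5)*2) = (2*sqrt(2))*((5*5)*2) = (2*sqrt(2))*(25*2) = (2*sqrt(2))*50 = 100*sqrt(2)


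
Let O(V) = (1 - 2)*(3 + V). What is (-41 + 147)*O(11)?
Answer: -1484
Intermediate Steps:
O(V) = -3 - V (O(V) = -(3 + V) = -3 - V)
(-41 + 147)*O(11) = (-41 + 147)*(-3 - 1*11) = 106*(-3 - 11) = 106*(-14) = -1484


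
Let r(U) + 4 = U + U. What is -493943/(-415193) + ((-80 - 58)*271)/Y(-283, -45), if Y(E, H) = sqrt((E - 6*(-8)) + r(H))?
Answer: 493943/415193 + 37398*I*sqrt(329)/329 ≈ 1.1897 + 2061.8*I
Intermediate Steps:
r(U) = -4 + 2*U (r(U) = -4 + (U + U) = -4 + 2*U)
Y(E, H) = sqrt(44 + E + 2*H) (Y(E, H) = sqrt((E - 6*(-8)) + (-4 + 2*H)) = sqrt((E + 48) + (-4 + 2*H)) = sqrt((48 + E) + (-4 + 2*H)) = sqrt(44 + E + 2*H))
-493943/(-415193) + ((-80 - 58)*271)/Y(-283, -45) = -493943/(-415193) + ((-80 - 58)*271)/(sqrt(44 - 283 + 2*(-45))) = -493943*(-1/415193) + (-138*271)/(sqrt(44 - 283 - 90)) = 493943/415193 - 37398*(-I*sqrt(329)/329) = 493943/415193 - (-37398)*I*sqrt(329)/329 = 493943/415193 + 37398*I*sqrt(329)/329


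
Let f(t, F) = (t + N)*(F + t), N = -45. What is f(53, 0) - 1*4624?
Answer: -4200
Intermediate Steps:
f(t, F) = (-45 + t)*(F + t) (f(t, F) = (t - 45)*(F + t) = (-45 + t)*(F + t))
f(53, 0) - 1*4624 = (53**2 - 45*0 - 45*53 + 0*53) - 1*4624 = (2809 + 0 - 2385 + 0) - 4624 = 424 - 4624 = -4200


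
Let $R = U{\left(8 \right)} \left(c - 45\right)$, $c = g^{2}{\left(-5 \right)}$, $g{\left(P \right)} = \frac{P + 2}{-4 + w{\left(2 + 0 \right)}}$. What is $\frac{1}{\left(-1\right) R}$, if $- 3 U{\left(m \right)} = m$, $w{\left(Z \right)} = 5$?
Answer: $- \frac{1}{96} \approx -0.010417$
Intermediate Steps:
$g{\left(P \right)} = 2 + P$ ($g{\left(P \right)} = \frac{P + 2}{-4 + 5} = \frac{2 + P}{1} = \left(2 + P\right) 1 = 2 + P$)
$U{\left(m \right)} = - \frac{m}{3}$
$c = 9$ ($c = \left(2 - 5\right)^{2} = \left(-3\right)^{2} = 9$)
$R = 96$ ($R = \left(- \frac{1}{3}\right) 8 \left(9 - 45\right) = \left(- \frac{8}{3}\right) \left(-36\right) = 96$)
$\frac{1}{\left(-1\right) R} = \frac{1}{\left(-1\right) 96} = \frac{1}{-96} = - \frac{1}{96}$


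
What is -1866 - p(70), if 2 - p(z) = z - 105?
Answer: -1903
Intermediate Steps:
p(z) = 107 - z (p(z) = 2 - (z - 105) = 2 - (-105 + z) = 2 + (105 - z) = 107 - z)
-1866 - p(70) = -1866 - (107 - 1*70) = -1866 - (107 - 70) = -1866 - 1*37 = -1866 - 37 = -1903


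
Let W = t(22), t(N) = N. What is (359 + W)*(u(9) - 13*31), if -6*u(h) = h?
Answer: -308229/2 ≈ -1.5411e+5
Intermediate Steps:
u(h) = -h/6
W = 22
(359 + W)*(u(9) - 13*31) = (359 + 22)*(-⅙*9 - 13*31) = 381*(-3/2 - 403) = 381*(-809/2) = -308229/2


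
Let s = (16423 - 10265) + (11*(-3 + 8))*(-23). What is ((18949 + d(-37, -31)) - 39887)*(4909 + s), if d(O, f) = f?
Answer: -205538138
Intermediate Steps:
s = 4893 (s = 6158 + (11*5)*(-23) = 6158 + 55*(-23) = 6158 - 1265 = 4893)
((18949 + d(-37, -31)) - 39887)*(4909 + s) = ((18949 - 31) - 39887)*(4909 + 4893) = (18918 - 39887)*9802 = -20969*9802 = -205538138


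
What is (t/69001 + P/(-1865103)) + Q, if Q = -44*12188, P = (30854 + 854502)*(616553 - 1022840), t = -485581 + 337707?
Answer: -14731664736786622/42897990701 ≈ -3.4341e+5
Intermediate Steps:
t = -147874
P = -359708633172 (P = 885356*(-406287) = -359708633172)
Q = -536272
(t/69001 + P/(-1865103)) + Q = (-147874/69001 - 359708633172/(-1865103)) - 536272 = (-147874*1/69001 - 359708633172*(-1/1865103)) - 536272 = (-147874/69001 + 119902877724/621701) - 536272 = 8273326532420050/42897990701 - 536272 = -14731664736786622/42897990701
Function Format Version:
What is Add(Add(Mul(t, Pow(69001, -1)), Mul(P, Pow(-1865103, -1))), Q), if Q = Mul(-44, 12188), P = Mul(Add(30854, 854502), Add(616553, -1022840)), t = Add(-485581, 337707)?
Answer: Rational(-14731664736786622, 42897990701) ≈ -3.4341e+5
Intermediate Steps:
t = -147874
P = -359708633172 (P = Mul(885356, -406287) = -359708633172)
Q = -536272
Add(Add(Mul(t, Pow(69001, -1)), Mul(P, Pow(-1865103, -1))), Q) = Add(Add(Mul(-147874, Pow(69001, -1)), Mul(-359708633172, Pow(-1865103, -1))), -536272) = Add(Add(Mul(-147874, Rational(1, 69001)), Mul(-359708633172, Rational(-1, 1865103))), -536272) = Add(Add(Rational(-147874, 69001), Rational(119902877724, 621701)), -536272) = Add(Rational(8273326532420050, 42897990701), -536272) = Rational(-14731664736786622, 42897990701)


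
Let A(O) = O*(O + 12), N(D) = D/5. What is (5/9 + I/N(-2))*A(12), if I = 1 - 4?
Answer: 2320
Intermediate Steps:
N(D) = D/5 (N(D) = D*(⅕) = D/5)
A(O) = O*(12 + O)
I = -3
(5/9 + I/N(-2))*A(12) = (5/9 - 3/((⅕)*(-2)))*(12*(12 + 12)) = (5*(⅑) - 3/(-⅖))*(12*24) = (5/9 - 3*(-5/2))*288 = (5/9 + 15/2)*288 = (145/18)*288 = 2320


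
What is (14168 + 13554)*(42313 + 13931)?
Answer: 1559196168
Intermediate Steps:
(14168 + 13554)*(42313 + 13931) = 27722*56244 = 1559196168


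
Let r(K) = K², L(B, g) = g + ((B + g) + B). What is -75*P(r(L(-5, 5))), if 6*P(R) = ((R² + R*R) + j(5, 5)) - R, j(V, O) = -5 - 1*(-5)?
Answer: 0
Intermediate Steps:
L(B, g) = 2*B + 2*g (L(B, g) = g + (g + 2*B) = 2*B + 2*g)
j(V, O) = 0 (j(V, O) = -5 + 5 = 0)
P(R) = -R/6 + R²/3 (P(R) = (((R² + R*R) + 0) - R)/6 = (((R² + R²) + 0) - R)/6 = ((2*R² + 0) - R)/6 = (2*R² - R)/6 = (-R + 2*R²)/6 = -R/6 + R²/3)
-75*P(r(L(-5, 5))) = -25*(2*(-5) + 2*5)²*(-1 + 2*(2*(-5) + 2*5)²)/2 = -25*(-10 + 10)²*(-1 + 2*(-10 + 10)²)/2 = -25*0²*(-1 + 2*0²)/2 = -25*0*(-1 + 2*0)/2 = -25*0*(-1 + 0)/2 = -25*0*(-1)/2 = -75*0 = 0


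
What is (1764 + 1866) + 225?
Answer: 3855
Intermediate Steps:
(1764 + 1866) + 225 = 3630 + 225 = 3855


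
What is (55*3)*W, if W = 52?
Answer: 8580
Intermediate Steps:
(55*3)*W = (55*3)*52 = 165*52 = 8580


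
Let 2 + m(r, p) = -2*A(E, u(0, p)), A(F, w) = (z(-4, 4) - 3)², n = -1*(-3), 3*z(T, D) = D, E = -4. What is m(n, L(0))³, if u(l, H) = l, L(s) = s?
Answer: -314432/729 ≈ -431.32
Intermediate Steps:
z(T, D) = D/3
n = 3
A(F, w) = 25/9 (A(F, w) = ((⅓)*4 - 3)² = (4/3 - 3)² = (-5/3)² = 25/9)
m(r, p) = -68/9 (m(r, p) = -2 - 2*25/9 = -2 - 50/9 = -68/9)
m(n, L(0))³ = (-68/9)³ = -314432/729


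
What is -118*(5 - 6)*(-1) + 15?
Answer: -103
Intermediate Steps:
-118*(5 - 6)*(-1) + 15 = -(-118)*(-1) + 15 = -118*1 + 15 = -118 + 15 = -103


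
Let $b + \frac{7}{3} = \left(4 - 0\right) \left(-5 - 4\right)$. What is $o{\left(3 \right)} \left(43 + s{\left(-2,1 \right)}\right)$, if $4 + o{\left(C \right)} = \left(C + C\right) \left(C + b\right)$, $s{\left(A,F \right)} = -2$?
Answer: $-8856$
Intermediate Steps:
$b = - \frac{115}{3}$ ($b = - \frac{7}{3} + \left(4 - 0\right) \left(-5 - 4\right) = - \frac{7}{3} + \left(4 + 0\right) \left(-9\right) = - \frac{7}{3} + 4 \left(-9\right) = - \frac{7}{3} - 36 = - \frac{115}{3} \approx -38.333$)
$o{\left(C \right)} = -4 + 2 C \left(- \frac{115}{3} + C\right)$ ($o{\left(C \right)} = -4 + \left(C + C\right) \left(C - \frac{115}{3}\right) = -4 + 2 C \left(- \frac{115}{3} + C\right)$)
$o{\left(3 \right)} \left(43 + s{\left(-2,1 \right)}\right) = \left(-4 + 2 \cdot 3^{2} - 230\right) \left(43 - 2\right) = \left(-4 + 2 \cdot 9 - 230\right) 41 = \left(-4 + 18 - 230\right) 41 = \left(-216\right) 41 = -8856$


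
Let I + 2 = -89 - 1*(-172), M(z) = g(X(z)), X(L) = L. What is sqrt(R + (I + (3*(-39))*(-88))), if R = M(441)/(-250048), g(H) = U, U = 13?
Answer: sqrt(10137680760281)/31256 ≈ 101.87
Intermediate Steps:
g(H) = 13
M(z) = 13
R = -13/250048 (R = 13/(-250048) = 13*(-1/250048) = -13/250048 ≈ -5.1990e-5)
I = 81 (I = -2 + (-89 - 1*(-172)) = -2 + (-89 + 172) = -2 + 83 = 81)
sqrt(R + (I + (3*(-39))*(-88))) = sqrt(-13/250048 + (81 + (3*(-39))*(-88))) = sqrt(-13/250048 + (81 - 117*(-88))) = sqrt(-13/250048 + (81 + 10296)) = sqrt(-13/250048 + 10377) = sqrt(2594748083/250048) = sqrt(10137680760281)/31256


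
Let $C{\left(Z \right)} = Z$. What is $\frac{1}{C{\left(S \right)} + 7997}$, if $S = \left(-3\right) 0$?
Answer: $\frac{1}{7997} \approx 0.00012505$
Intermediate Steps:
$S = 0$
$\frac{1}{C{\left(S \right)} + 7997} = \frac{1}{0 + 7997} = \frac{1}{7997}$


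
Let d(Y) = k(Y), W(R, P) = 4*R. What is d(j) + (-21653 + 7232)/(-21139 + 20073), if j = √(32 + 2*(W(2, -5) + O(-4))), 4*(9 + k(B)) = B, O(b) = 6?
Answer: 4827/1066 + √15/2 ≈ 6.4646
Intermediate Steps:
k(B) = -9 + B/4
j = 2*√15 (j = √(32 + 2*(4*2 + 6)) = √(32 + 2*(8 + 6)) = √(32 + 2*14) = √(32 + 28) = √60 = 2*√15 ≈ 7.7460)
d(Y) = -9 + Y/4
d(j) + (-21653 + 7232)/(-21139 + 20073) = (-9 + (2*√15)/4) + (-21653 + 7232)/(-21139 + 20073) = (-9 + √15/2) - 14421/(-1066) = (-9 + √15/2) - 14421*(-1/1066) = (-9 + √15/2) + 14421/1066 = 4827/1066 + √15/2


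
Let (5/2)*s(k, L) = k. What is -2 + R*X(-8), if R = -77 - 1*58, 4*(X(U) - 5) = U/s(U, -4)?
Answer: -6091/8 ≈ -761.38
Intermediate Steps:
s(k, L) = 2*k/5
X(U) = 45/8 (X(U) = 5 + (U/((2*U/5)))/4 = 5 + (U*(5/(2*U)))/4 = 5 + (1/4)*(5/2) = 5 + 5/8 = 45/8)
R = -135 (R = -77 - 58 = -135)
-2 + R*X(-8) = -2 - 135*45/8 = -2 - 6075/8 = -6091/8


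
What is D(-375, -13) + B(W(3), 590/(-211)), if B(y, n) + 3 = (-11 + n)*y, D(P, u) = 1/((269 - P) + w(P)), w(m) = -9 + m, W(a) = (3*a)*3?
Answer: -20599589/54860 ≈ -375.49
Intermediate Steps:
W(a) = 9*a
D(P, u) = 1/260 (D(P, u) = 1/((269 - P) + (-9 + P)) = 1/260)
B(y, n) = -3 + y*(-11 + n) (B(y, n) = -3 + (-11 + n)*y = -3 + y*(-11 + n))
D(-375, -13) + B(W(3), 590/(-211)) = 1/260 + (-3 - 99*3 + (590/(-211))*(9*3)) = 1/260 + (-3 - 11*27 + (590*(-1/211))*27) = 1/260 + (-3 - 297 - 590/211*27) = 1/260 + (-3 - 297 - 15930/211) = 1/260 - 79230/211 = -20599589/54860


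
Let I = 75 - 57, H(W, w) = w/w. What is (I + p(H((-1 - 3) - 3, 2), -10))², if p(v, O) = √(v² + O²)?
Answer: (18 + √101)² ≈ 786.80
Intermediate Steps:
H(W, w) = 1
p(v, O) = √(O² + v²)
I = 18
(I + p(H((-1 - 3) - 3, 2), -10))² = (18 + √((-10)² + 1²))² = (18 + √(100 + 1))² = (18 + √101)²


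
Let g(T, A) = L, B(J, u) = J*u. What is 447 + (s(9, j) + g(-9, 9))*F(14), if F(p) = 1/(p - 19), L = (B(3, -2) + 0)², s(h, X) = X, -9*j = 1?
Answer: 19792/45 ≈ 439.82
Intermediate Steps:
j = -⅑ (j = -⅑*1 = -⅑ ≈ -0.11111)
L = 36 (L = (3*(-2) + 0)² = (-6 + 0)² = (-6)² = 36)
F(p) = 1/(-19 + p)
g(T, A) = 36
447 + (s(9, j) + g(-9, 9))*F(14) = 447 + (-⅑ + 36)/(-19 + 14) = 447 + (323/9)/(-5) = 447 + (323/9)*(-⅕) = 447 - 323/45 = 19792/45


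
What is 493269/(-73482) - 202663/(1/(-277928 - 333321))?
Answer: 3034256858630555/24494 ≈ 1.2388e+11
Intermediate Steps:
493269/(-73482) - 202663/(1/(-277928 - 333321)) = 493269*(-1/73482) - 202663/(1/(-611249)) = -164423/24494 - 202663/(-1/611249) = -164423/24494 - 202663*(-611249) = -164423/24494 + 123877556087 = 3034256858630555/24494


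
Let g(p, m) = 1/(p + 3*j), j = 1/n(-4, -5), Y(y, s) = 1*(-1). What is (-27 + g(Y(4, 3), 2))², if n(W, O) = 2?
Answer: 625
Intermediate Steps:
Y(y, s) = -1
j = ½ (j = 1/2 = ½ ≈ 0.50000)
g(p, m) = 1/(3/2 + p) (g(p, m) = 1/(p + 3*(½)) = 1/(p + 3/2) = 1/(3/2 + p))
(-27 + g(Y(4, 3), 2))² = (-27 + 2/(3 + 2*(-1)))² = (-27 + 2/(3 - 2))² = (-27 + 2/1)² = (-27 + 2*1)² = (-27 + 2)² = (-25)² = 625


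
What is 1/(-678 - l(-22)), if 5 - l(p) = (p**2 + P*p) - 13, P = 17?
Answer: -1/586 ≈ -0.0017065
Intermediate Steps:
l(p) = 18 - p**2 - 17*p (l(p) = 5 - ((p**2 + 17*p) - 13) = 5 - (-13 + p**2 + 17*p) = 5 + (13 - p**2 - 17*p) = 18 - p**2 - 17*p)
1/(-678 - l(-22)) = 1/(-678 - (18 - 1*(-22)**2 - 17*(-22))) = 1/(-678 - (18 - 1*484 + 374)) = 1/(-678 - (18 - 484 + 374)) = 1/(-678 - 1*(-92)) = 1/(-678 + 92) = 1/(-586) = -1/586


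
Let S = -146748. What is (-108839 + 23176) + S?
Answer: -232411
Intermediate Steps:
(-108839 + 23176) + S = (-108839 + 23176) - 146748 = -85663 - 146748 = -232411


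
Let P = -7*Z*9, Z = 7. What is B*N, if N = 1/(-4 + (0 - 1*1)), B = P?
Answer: 441/5 ≈ 88.200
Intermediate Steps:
P = -441 (P = -7*7*9 = -49*9 = -441)
B = -441
N = -1/5 (N = 1/(-4 + (0 - 1)) = 1/(-4 - 1) = 1/(-5) = -1/5 ≈ -0.20000)
B*N = -441*(-1/5) = 441/5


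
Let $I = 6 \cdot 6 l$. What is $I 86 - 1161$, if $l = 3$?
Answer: $8127$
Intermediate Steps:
$I = 108$ ($I = 6 \cdot 6 \cdot 3 = 36 \cdot 3 = 108$)
$I 86 - 1161 = 108 \cdot 86 - 1161 = 9288 - 1161 = 8127$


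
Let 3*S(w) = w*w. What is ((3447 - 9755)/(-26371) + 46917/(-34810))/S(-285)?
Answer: -1017666727/24854159858250 ≈ -4.0946e-5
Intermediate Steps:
S(w) = w**2/3 (S(w) = (w*w)/3 = w**2/3)
((3447 - 9755)/(-26371) + 46917/(-34810))/S(-285) = ((3447 - 9755)/(-26371) + 46917/(-34810))/(((1/3)*(-285)**2)) = (-6308*(-1/26371) + 46917*(-1/34810))/(((1/3)*81225)) = (6308/26371 - 46917/34810)/27075 = -1017666727/917974510*1/27075 = -1017666727/24854159858250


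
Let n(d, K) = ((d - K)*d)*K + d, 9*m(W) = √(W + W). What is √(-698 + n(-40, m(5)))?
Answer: √(-59378 + 14400*√10)/9 ≈ 13.072*I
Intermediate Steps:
m(W) = √2*√W/9 (m(W) = √(W + W)/9 = √(2*W)/9 = (√2*√W)/9 = √2*√W/9)
n(d, K) = d + K*d*(d - K) (n(d, K) = (d*(d - K))*K + d = K*d*(d - K) + d = d + K*d*(d - K))
√(-698 + n(-40, m(5))) = √(-698 - 40*(1 - (√2*√5/9)² + (√2*√5/9)*(-40))) = √(-698 - 40*(1 - (√10/9)² + (√10/9)*(-40))) = √(-698 - 40*(1 - 1*10/81 - 40*√10/9)) = √(-698 - 40*(1 - 10/81 - 40*√10/9)) = √(-698 - 40*(71/81 - 40*√10/9)) = √(-698 + (-2840/81 + 1600*√10/9)) = √(-59378/81 + 1600*√10/9)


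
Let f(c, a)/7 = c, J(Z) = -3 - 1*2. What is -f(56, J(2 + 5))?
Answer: -392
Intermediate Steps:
J(Z) = -5 (J(Z) = -3 - 2 = -5)
f(c, a) = 7*c
-f(56, J(2 + 5)) = -7*56 = -1*392 = -392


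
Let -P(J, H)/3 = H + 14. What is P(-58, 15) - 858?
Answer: -945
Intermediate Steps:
P(J, H) = -42 - 3*H (P(J, H) = -3*(H + 14) = -3*(14 + H) = -42 - 3*H)
P(-58, 15) - 858 = (-42 - 3*15) - 858 = (-42 - 45) - 858 = -87 - 858 = -945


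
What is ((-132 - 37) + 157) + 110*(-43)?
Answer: -4742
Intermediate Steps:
((-132 - 37) + 157) + 110*(-43) = (-169 + 157) - 4730 = -12 - 4730 = -4742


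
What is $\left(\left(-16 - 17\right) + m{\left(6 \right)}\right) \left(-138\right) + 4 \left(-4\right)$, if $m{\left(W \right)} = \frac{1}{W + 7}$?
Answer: $\frac{58856}{13} \approx 4527.4$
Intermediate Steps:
$m{\left(W \right)} = \frac{1}{7 + W}$
$\left(\left(-16 - 17\right) + m{\left(6 \right)}\right) \left(-138\right) + 4 \left(-4\right) = \left(\left(-16 - 17\right) + \frac{1}{7 + 6}\right) \left(-138\right) + 4 \left(-4\right) = \left(-33 + \frac{1}{13}\right) \left(-138\right) - 16 = \left(- \frac{428}{13}\right) \left(-138\right) - 16 = \frac{59064}{13} - 16 = \frac{58856}{13}$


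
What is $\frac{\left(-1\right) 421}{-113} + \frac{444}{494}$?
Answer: $\frac{129073}{27911} \approx 4.6245$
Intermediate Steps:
$\frac{\left(-1\right) 421}{-113} + \frac{444}{494} = \left(-421\right) \left(- \frac{1}{113}\right) + 444 \cdot \frac{1}{494} = \frac{421}{113} + \frac{222}{247} = \frac{129073}{27911}$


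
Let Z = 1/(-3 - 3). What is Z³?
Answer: -1/216 ≈ -0.0046296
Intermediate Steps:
Z = -⅙ (Z = 1/(-6) = -⅙ ≈ -0.16667)
Z³ = (-⅙)³ = -1/216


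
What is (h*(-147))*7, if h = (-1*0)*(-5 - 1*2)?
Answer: 0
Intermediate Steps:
h = 0 (h = 0*(-5 - 2) = 0*(-7) = 0)
(h*(-147))*7 = (0*(-147))*7 = 0*7 = 0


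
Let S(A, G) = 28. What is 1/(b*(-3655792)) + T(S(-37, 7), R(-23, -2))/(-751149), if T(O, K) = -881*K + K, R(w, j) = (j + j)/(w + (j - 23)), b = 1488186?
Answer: 6332855353837/64867063297298976 ≈ 9.7628e-5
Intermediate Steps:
R(w, j) = 2*j/(-23 + j + w) (R(w, j) = (2*j)/(w + (-23 + j)) = (2*j)/(-23 + j + w) = 2*j/(-23 + j + w))
T(O, K) = -880*K
1/(b*(-3655792)) + T(S(-37, 7), R(-23, -2))/(-751149) = 1/(1488186*(-3655792)) - 1760*(-2)/(-23 - 2 - 23)/(-751149) = (1/1488186)*(-1/3655792) - 1760*(-2)/(-48)*(-1/751149) = -1/5440498473312 - 1760*(-2)*(-1)/48*(-1/751149) = -1/5440498473312 - 880*1/12*(-1/751149) = -1/5440498473312 - 220/3*(-1/751149) = -1/5440498473312 + 220/2253447 = 6332855353837/64867063297298976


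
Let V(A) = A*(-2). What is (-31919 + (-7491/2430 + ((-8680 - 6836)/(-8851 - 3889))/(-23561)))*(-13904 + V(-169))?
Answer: 125346413497477411/289446885 ≈ 4.3305e+8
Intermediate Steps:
V(A) = -2*A
(-31919 + (-7491/2430 + ((-8680 - 6836)/(-8851 - 3889))/(-23561)))*(-13904 + V(-169)) = (-31919 + (-7491/2430 + ((-8680 - 6836)/(-8851 - 3889))/(-23561)))*(-13904 - 2*(-169)) = (-31919 + (-7491*1/2430 - 15516/(-12740)*(-1/23561)))*(-13904 + 338) = (-31919 + (-2497/810 - 15516*(-1/12740)*(-1/23561)))*(-13566) = (-31919 + (-2497/810 + (3879/3185)*(-1/23561)))*(-13566) = (-31919 + (-2497/810 - 3879/75041785))*(-13566) = (-31919 - 37476495827/12156769170)*(-13566) = -388069391633057/12156769170*(-13566) = 125346413497477411/289446885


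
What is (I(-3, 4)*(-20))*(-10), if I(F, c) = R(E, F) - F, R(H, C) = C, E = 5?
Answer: 0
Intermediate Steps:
I(F, c) = 0 (I(F, c) = F - F = 0)
(I(-3, 4)*(-20))*(-10) = (0*(-20))*(-10) = 0*(-10) = 0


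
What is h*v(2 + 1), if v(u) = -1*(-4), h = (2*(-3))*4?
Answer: -96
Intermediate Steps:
h = -24 (h = -6*4 = -24)
v(u) = 4
h*v(2 + 1) = -24*4 = -96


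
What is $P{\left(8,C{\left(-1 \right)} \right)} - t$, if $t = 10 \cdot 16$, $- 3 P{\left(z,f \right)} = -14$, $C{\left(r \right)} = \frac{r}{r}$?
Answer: $- \frac{466}{3} \approx -155.33$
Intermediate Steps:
$C{\left(r \right)} = 1$
$P{\left(z,f \right)} = \frac{14}{3}$ ($P{\left(z,f \right)} = \left(- \frac{1}{3}\right) \left(-14\right) = \frac{14}{3}$)
$t = 160$
$P{\left(8,C{\left(-1 \right)} \right)} - t = \frac{14}{3} - 160 = - \frac{466}{3}$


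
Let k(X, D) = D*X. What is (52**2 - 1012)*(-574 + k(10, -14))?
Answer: -1208088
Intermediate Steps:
(52**2 - 1012)*(-574 + k(10, -14)) = (52**2 - 1012)*(-574 - 14*10) = (2704 - 1012)*(-574 - 140) = 1692*(-714) = -1208088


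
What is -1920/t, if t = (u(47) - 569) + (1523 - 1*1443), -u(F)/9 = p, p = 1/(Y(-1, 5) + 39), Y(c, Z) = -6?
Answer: 3520/897 ≈ 3.9242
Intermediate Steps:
p = 1/33 (p = 1/(-6 + 39) = 1/33 ≈ 0.030303)
u(F) = -3/11 (u(F) = -9*1/33 = -3/11)
t = -5382/11 (t = (-3/11 - 569) + (1523 - 1*1443) = -6262/11 + (1523 - 1443) = -6262/11 + 80 = -5382/11 ≈ -489.27)
-1920/t = -1920/(-5382/11) = -1920*(-11/5382) = 3520/897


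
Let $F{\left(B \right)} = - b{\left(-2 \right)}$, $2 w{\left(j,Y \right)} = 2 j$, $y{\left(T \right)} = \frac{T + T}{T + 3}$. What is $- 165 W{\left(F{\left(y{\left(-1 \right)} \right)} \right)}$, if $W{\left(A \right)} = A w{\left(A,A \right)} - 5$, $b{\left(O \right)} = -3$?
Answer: $-660$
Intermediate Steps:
$y{\left(T \right)} = \frac{2 T}{3 + T}$
$w{\left(j,Y \right)} = j$ ($w{\left(j,Y \right)} = \frac{2 j}{2} = j$)
$F{\left(B \right)} = 3$ ($F{\left(B \right)} = \left(-1\right) \left(-3\right) = 3$)
$W{\left(A \right)} = -5 + A^{2}$ ($W{\left(A \right)} = A A - 5 = A^{2} - 5 = -5 + A^{2}$)
$- 165 W{\left(F{\left(y{\left(-1 \right)} \right)} \right)} = - 165 \left(-5 + 3^{2}\right) = - 165 \left(-5 + 9\right) = \left(-165\right) 4 = -660$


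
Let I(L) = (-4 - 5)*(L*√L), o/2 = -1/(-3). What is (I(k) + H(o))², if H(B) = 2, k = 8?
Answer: 41476 - 576*√2 ≈ 40661.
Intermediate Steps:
o = ⅔ (o = 2*(-1/(-3)) = 2*(-1*(-⅓)) = 2*(⅓) = ⅔ ≈ 0.66667)
I(L) = -9*L^(3/2)
(I(k) + H(o))² = (-144*√2 + 2)² = (2 - 144*√2)²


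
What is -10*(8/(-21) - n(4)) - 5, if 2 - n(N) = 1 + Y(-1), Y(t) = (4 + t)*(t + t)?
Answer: 1445/21 ≈ 68.810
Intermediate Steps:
Y(t) = 2*t*(4 + t) (Y(t) = (4 + t)*(2*t) = 2*t*(4 + t))
n(N) = 7 (n(N) = 2 - (1 + 2*(-1)*(4 - 1)) = 2 - (1 + 2*(-1)*3) = 2 - (1 - 6) = 2 - 1*(-5) = 2 + 5 = 7)
-10*(8/(-21) - n(4)) - 5 = -10*(8/(-21) - 1*7) - 5 = -10*(8*(-1/21) - 7) - 5 = -10*(-8/21 - 7) - 5 = -10*(-155/21) - 5 = 1550/21 - 5 = 1445/21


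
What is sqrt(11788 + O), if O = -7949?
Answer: sqrt(3839) ≈ 61.960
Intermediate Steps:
sqrt(11788 + O) = sqrt(11788 - 7949) = sqrt(3839)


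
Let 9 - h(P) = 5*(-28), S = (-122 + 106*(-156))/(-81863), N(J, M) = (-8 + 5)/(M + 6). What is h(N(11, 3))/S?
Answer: 12197587/16658 ≈ 732.24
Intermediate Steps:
N(J, M) = -3/(6 + M)
S = 16658/81863 (S = (-122 - 16536)*(-1/81863) = -16658*(-1/81863) = 16658/81863 ≈ 0.20349)
h(P) = 149 (h(P) = 9 - 5*(-28) = 9 - 1*(-140) = 9 + 140 = 149)
h(N(11, 3))/S = 149/(16658/81863) = 149*(81863/16658) = 12197587/16658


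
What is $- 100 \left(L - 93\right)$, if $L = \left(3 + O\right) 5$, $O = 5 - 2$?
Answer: $6300$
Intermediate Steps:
$O = 3$
$L = 30$ ($L = \left(3 + 3\right) 5 = 6 \cdot 5 = 30$)
$- 100 \left(L - 93\right) = - 100 \left(30 - 93\right) = \left(-100\right) \left(-63\right) = 6300$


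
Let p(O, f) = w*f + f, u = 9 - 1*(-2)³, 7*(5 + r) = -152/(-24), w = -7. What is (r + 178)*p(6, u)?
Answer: -124168/7 ≈ -17738.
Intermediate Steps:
r = -86/21 (r = -5 + (-152/(-24))/7 = -5 + (-152*(-1/24))/7 = -5 + (⅐)*(19/3) = -5 + 19/21 = -86/21 ≈ -4.0952)
u = 17 (u = 9 - 1*(-8) = 9 + 8 = 17)
p(O, f) = -6*f (p(O, f) = -7*f + f = -6*f)
(r + 178)*p(6, u) = (-86/21 + 178)*(-6*17) = (3652/21)*(-102) = -124168/7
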